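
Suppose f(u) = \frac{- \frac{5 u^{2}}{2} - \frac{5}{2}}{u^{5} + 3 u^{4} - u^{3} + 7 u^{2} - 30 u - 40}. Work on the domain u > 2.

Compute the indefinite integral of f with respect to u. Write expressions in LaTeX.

F(u) = - \frac{25 \log{\left(u - 2 \right)}}{324} + \frac{5 \log{\left(u + 1 \right)}}{54} - \frac{85 \log{\left(u + 4 \right)}}{756} + \frac{55 \log{\left(u^{2} + 5 \right)}}{1134} - \frac{23 \sqrt{5} \operatorname{atan}{\left(\frac{\sqrt{5} u}{5} \right)}}{567} + C

The denominator factors as 2 \left(u - 2\right) \left(u + 1\right) \left(u + 4\right) \left(u^{2} + 5\right); partial fractions split f into directly integrable pieces: \frac{5 \left(11 u - 23\right)}{567 \left(u^{2} + 5\right)} - \frac{85}{756 \left(u + 4\right)} + \frac{5}{54 \left(u + 1\right)} - \frac{25}{324 \left(u - 2\right)}.
Check: d/du[- \frac{25 \log{\left(u - 2 \right)}}{324} + \frac{5 \log{\left(u + 1 \right)}}{54} - \frac{85 \log{\left(u + 4 \right)}}{756} + \frac{55 \log{\left(u^{2} + 5 \right)}}{1134} - \frac{23 \sqrt{5} \operatorname{atan}{\left(\frac{\sqrt{5} u}{5} \right)}}{567}] = \frac{- 5 u^{2} - 5}{2 u^{5} + 6 u^{4} - 2 u^{3} + 14 u^{2} - 60 u - 80}, which equals f(u).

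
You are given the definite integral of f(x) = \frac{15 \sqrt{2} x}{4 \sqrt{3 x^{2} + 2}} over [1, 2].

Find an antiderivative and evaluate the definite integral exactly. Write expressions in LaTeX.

f matches the chain-rule pattern g'(h)*h' with inner function h(x) = \frac{3 x^{2}}{2} + 1; substituting u = h(x) collapses the integral.
F(x) = \frac{5 \sqrt{2} \sqrt{3 x^{2} + 2}}{4} is an antiderivative of f.
Check: d/dx[\frac{5 \sqrt{2} \sqrt{3 x^{2} + 2}}{4}] = \frac{15 \sqrt{2} x}{4 \sqrt{3 x^{2} + 2}} = f(x).
F(2) = \frac{5 \sqrt{7}}{2}; F(1) = \frac{5 \sqrt{10}}{4}.
Integral = F(2) - F(1) = - \frac{5 \sqrt{10}}{4} + \frac{5 \sqrt{7}}{2}.

Antiderivative: F(x) = \frac{5 \sqrt{2} \sqrt{3 x^{2} + 2}}{4}; value = - \frac{5 \sqrt{10}}{4} + \frac{5 \sqrt{7}}{2}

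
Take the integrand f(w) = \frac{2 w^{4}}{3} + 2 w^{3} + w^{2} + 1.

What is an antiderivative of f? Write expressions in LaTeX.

The integrand splits into summands that can be handled one at a time.
Check: d/dw[\frac{w \left(4 w^{4} + 15 w^{3} + 10 w^{2} + 30\right)}{30}] = \frac{2 w^{4}}{3} + 2 w^{3} + w^{2} + 1 = f(w).

An antiderivative is F(w) = \frac{w \left(4 w^{4} + 15 w^{3} + 10 w^{2} + 30\right)}{30}.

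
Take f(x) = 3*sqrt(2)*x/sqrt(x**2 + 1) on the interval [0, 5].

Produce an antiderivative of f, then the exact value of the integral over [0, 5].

f matches the chain-rule pattern g'(h)*h' with inner function h(x) = 2*x**2 + 2; substituting u = h(x) collapses the integral.
F(x) = 3*sqrt(2*x**2 + 2) is an antiderivative of f.
Check: d/dx[3*sqrt(2*x**2 + 2)] = 3*sqrt(2)*x/sqrt(x**2 + 1) = f(x).
F(5) = 6*sqrt(13); F(0) = 3*sqrt(2).
Integral = F(5) - F(0) = -3*sqrt(2) + 6*sqrt(13).

Antiderivative: F(x) = 3*sqrt(2*x**2 + 2); value = -3*sqrt(2) + 6*sqrt(13)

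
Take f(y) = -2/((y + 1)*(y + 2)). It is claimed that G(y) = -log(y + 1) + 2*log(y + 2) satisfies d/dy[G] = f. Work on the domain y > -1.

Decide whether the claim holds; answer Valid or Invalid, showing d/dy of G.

Invalid: d/dy[G] - f = 1/(y + 1), which is not 0.

d/dy[G] = y/(y**2 + 3*y + 2)
d/dy[G] - f(y) = 1/(y + 1) != 0.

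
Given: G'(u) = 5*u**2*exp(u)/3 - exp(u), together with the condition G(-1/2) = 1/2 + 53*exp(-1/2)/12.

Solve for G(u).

G(u) = 5*u**2*exp(u)/3 - 10*u*exp(u)/3 + 7*exp(u)/3 + 1/2

G'(u) has the shape v'r + vr' for v = 5*u**2/3 - 10*u/3 + 7/3 and r = exp(u) — it is the derivative of the product v*r.
A general antiderivative is (5*u**2 - 10*u + 7)*exp(u)/3 + C.
The condition gives C = 1/2 + 53*exp(-1/2)/12 - (53*exp(-1/2)/12) = 1/2.
So G(u) = 5*u**2*exp(u)/3 - 10*u*exp(u)/3 + 7*exp(u)/3 + 1/2.
Check: d/du[5*u**2*exp(u)/3 - 10*u*exp(u)/3 + 7*exp(u)/3 + 1/2] = 5*u**2*exp(u)/3 - exp(u) = G'(u).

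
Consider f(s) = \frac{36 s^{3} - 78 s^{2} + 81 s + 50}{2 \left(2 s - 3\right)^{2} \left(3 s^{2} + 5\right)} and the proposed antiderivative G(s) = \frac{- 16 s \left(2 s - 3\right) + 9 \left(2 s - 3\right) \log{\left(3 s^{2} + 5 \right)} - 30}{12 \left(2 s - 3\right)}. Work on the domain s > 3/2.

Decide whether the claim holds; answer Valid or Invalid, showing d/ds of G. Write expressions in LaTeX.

Invalid: d/ds[G] - f = - \frac{4}{3}, which is not 0.

d/ds[G] = \frac{- 96 s^{4} + 396 s^{3} - 610 s^{2} + 723 s - 210}{72 s^{4} - 216 s^{3} + 282 s^{2} - 360 s + 270}
d/ds[G] - f(s) = - \frac{4}{3} != 0.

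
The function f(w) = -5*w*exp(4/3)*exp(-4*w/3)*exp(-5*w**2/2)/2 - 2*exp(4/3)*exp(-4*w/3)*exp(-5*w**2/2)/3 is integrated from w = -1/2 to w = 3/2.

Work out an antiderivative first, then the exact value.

Antiderivative: F(w) = exp(4/3)*exp(-4*w/3)*exp(-5*w**2/2)/2; value = -exp(11/8)/2 + exp(-151/24)/2

f matches the chain-rule pattern g'(h)*h' with inner function h(w) = -5*w**2/2 - 4*w/3 + 4/3; substituting u = h(w) collapses the integral.
F(w) = exp(4/3)*exp(-4*w/3)*exp(-5*w**2/2)/2 is an antiderivative of f.
Check: d/dw[exp(4/3)*exp(-4*w/3)*exp(-5*w**2/2)/2] = (-15*w*exp(4/3) - 4*exp(4/3))*exp(-4*w/3)*exp(-5*w**2/2)/6, which equals f(w).
F(3/2) = exp(-151/24)/2; F(-1/2) = exp(11/8)/2.
Integral = F(3/2) - F(-1/2) = -exp(11/8)/2 + exp(-151/24)/2.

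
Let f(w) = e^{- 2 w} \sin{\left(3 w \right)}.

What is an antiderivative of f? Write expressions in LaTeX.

An antiderivative is F(w) = - \frac{2 e^{- 2 w} \sin{\left(3 w \right)}}{13} - \frac{3 e^{- 2 w} \cos{\left(3 w \right)}}{13}.

Whatever form F(w) takes, F'(w) = f(w) is non-negotiable.
Check: d/dw[- \frac{2 e^{- 2 w} \sin{\left(3 w \right)}}{13} - \frac{3 e^{- 2 w} \cos{\left(3 w \right)}}{13}] = e^{- 2 w} \sin{\left(3 w \right)} = f(w).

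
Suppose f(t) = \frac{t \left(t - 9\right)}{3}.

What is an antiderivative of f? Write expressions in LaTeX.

A candidate is checked by its d/dt: the result must match f(t).
Check: d/dt[\frac{t^{2} \left(2 t - 27\right)}{18}] = \frac{t^{2}}{3} - 3 t, which equals f(t).

An antiderivative is F(t) = \frac{t^{2} \left(2 t - 27\right)}{18}.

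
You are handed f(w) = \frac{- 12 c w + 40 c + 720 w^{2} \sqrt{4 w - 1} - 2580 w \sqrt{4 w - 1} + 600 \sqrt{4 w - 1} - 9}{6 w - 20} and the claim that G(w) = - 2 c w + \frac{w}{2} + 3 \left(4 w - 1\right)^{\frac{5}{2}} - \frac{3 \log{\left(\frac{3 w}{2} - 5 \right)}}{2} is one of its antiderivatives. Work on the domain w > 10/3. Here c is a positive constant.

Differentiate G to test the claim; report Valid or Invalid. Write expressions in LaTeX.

Invalid: d/dw[G] - f = \frac{1}{2}, which is not 0.

d/dw[G] = \frac{- 12 c w + 40 c + 720 w^{2} \sqrt{4 w - 1} - 2580 w \sqrt{4 w - 1} + 3 w + 600 \sqrt{4 w - 1} - 19}{6 w - 20}
d/dw[G] - f(w) = \frac{1}{2} != 0.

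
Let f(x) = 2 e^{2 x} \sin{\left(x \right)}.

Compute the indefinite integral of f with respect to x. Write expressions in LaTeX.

A candidate is checked by its d/dx: the result must match f(x).
Check: d/dx[- \frac{2 \left(- 2 \sin{\left(x \right)} + \cos{\left(x \right)}\right) e^{2 x}}{5}] = 2 e^{2 x} \sin{\left(x \right)} = f(x).

F(x) = - \frac{2 \left(- 2 \sin{\left(x \right)} + \cos{\left(x \right)}\right) e^{2 x}}{5} + C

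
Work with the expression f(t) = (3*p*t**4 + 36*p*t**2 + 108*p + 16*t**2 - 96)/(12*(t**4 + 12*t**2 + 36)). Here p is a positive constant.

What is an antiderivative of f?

A candidate is checked by its d/dt: the result must match f(t).
Check: d/dt[t*(3*p*t**2 + 18*p - 16)/(12*(t**2 + 6))] = (3*p*t**4 + 36*p*t**2 + 108*p + 16*t**2 - 96)/(12*t**4 + 144*t**2 + 432), which equals f(t).

An antiderivative is F(t) = t*(3*p*t**2 + 18*p - 16)/(12*(t**2 + 6)).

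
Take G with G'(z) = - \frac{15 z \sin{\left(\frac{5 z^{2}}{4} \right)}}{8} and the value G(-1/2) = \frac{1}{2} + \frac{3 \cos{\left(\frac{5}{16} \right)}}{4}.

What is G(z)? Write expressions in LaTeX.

G'(z) matches the chain-rule pattern g'(h)*h' with inner function h(z) = \frac{5 z^{2}}{4}; substituting u = h(z) collapses the integral.
A general antiderivative is \frac{3 \cos{\left(\frac{5 z^{2}}{4} \right)}}{4} + C.
The condition gives C = \frac{1}{2} + \frac{3 \cos{\left(\frac{5}{16} \right)}}{4} - (\frac{3 \cos{\left(\frac{5}{16} \right)}}{4}) = \frac{1}{2}.
So G(z) = \frac{3 \cos{\left(\frac{5 z^{2}}{4} \right)}}{4} + \frac{1}{2}.
Check: d/dz[\frac{3 \cos{\left(\frac{5 z^{2}}{4} \right)}}{4} + \frac{1}{2}] = - \frac{15 z \sin{\left(\frac{5 z^{2}}{4} \right)}}{8} = G'(z).

G(z) = \frac{3 \cos{\left(\frac{5 z^{2}}{4} \right)}}{4} + \frac{1}{2}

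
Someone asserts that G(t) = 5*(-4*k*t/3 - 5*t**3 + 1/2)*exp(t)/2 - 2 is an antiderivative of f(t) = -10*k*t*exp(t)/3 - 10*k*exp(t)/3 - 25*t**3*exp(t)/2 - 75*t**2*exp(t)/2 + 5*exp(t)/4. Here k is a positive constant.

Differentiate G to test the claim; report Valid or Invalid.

Valid: G'(t) = f(t).

d/dt[G] = -10*k*t*exp(t)/3 - 10*k*exp(t)/3 - 25*t**3*exp(t)/2 - 75*t**2*exp(t)/2 + 5*exp(t)/4
This equals f(t) exactly, so the claim holds.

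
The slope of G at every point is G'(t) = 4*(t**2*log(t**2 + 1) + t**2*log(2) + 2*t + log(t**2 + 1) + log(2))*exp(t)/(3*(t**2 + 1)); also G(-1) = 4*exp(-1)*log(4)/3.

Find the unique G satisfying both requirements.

G'(t) has the shape u'v + uv' for u = 4*exp(t)/3 and v = log(2*t**2 + 2) — it is the derivative of the product u*v.
A general antiderivative is 4*exp(t)*log(2*t**2 + 2)/3 + C.
The condition gives C = 4*exp(-1)*log(4)/3 - (4*exp(-1)*log(4)/3) = 0.
So G(t) = 4*exp(t)*log(2*t**2 + 2)/3.
Check: d/dt[4*exp(t)*log(2*t**2 + 2)/3] = (4*t**2*exp(t)*log(t**2 + 1) + 4*t**2*exp(t)*log(2) + 8*t*exp(t) + 4*exp(t)*log(t**2 + 1) + 4*exp(t)*log(2))/(3*t**2 + 3), which equals G'(t).

G(t) = 4*exp(t)*log(2*t**2 + 2)/3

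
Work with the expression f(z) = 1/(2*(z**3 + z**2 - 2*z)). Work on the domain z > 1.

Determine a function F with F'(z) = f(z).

An antiderivative is F(z) = -log(z)/4 + log(z - 1)/6 + log(z + 2)/12.

The denominator factors as 2*z*(z - 1)*(z + 2); partial fractions split f into directly integrable pieces: 1/(12*(z + 2)) + 1/(6*(z - 1)) - 1/(4*z).
Check: d/dz[-log(z)/4 + log(z - 1)/6 + log(z + 2)/12] = 1/(2*z**3 + 2*z**2 - 4*z), which equals f(z).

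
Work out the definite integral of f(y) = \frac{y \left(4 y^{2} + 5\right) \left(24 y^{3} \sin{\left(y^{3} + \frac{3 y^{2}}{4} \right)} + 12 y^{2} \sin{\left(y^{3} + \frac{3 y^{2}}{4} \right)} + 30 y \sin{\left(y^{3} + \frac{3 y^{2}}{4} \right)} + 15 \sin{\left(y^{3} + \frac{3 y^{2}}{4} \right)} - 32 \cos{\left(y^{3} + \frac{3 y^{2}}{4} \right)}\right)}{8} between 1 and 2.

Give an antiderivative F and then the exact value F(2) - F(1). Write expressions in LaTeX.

Antiderivative: F(y) = - 4 y^{4} \cos{\left(y^{3} + \frac{3 y^{2}}{4} \right)} - 10 y^{2} \cos{\left(y^{3} + \frac{3 y^{2}}{4} \right)} - \frac{25 \cos{\left(y^{3} + \frac{3 y^{2}}{4} \right)}}{4}; value = \frac{81 \cos{\left(\frac{7}{4} \right)}}{4} - \frac{441 \cos{\left(11 \right)}}{4}

Recognize the product-rule pattern: f = u'v + uv' with u = - \left(- 2 y^{2} - \frac{5}{2}\right)^{2}, v = \cos{\left(y^{3} + \frac{3 y^{2}}{4} \right)}, so integration by parts undoes it.
F(y) = - 4 y^{4} \cos{\left(y^{3} + \frac{3 y^{2}}{4} \right)} - 10 y^{2} \cos{\left(y^{3} + \frac{3 y^{2}}{4} \right)} - \frac{25 \cos{\left(y^{3} + \frac{3 y^{2}}{4} \right)}}{4} is an antiderivative of f.
Check: d/dy[- 4 y^{4} \cos{\left(y^{3} + \frac{3 y^{2}}{4} \right)} - 10 y^{2} \cos{\left(y^{3} + \frac{3 y^{2}}{4} \right)} - \frac{25 \cos{\left(y^{3} + \frac{3 y^{2}}{4} \right)}}{4}] = 12 y^{6} \sin{\left(y^{3} + \frac{3 y^{2}}{4} \right)} + 6 y^{5} \sin{\left(y^{3} + \frac{3 y^{2}}{4} \right)} + 30 y^{4} \sin{\left(y^{3} + \frac{3 y^{2}}{4} \right)} + 15 y^{3} \sin{\left(y^{3} + \frac{3 y^{2}}{4} \right)} - 16 y^{3} \cos{\left(y^{3} + \frac{3 y^{2}}{4} \right)} + \frac{75 y^{2} \sin{\left(y^{3} + \frac{3 y^{2}}{4} \right)}}{4} + \frac{75 y \sin{\left(y^{3} + \frac{3 y^{2}}{4} \right)}}{8} - 20 y \cos{\left(y^{3} + \frac{3 y^{2}}{4} \right)}, which equals f(y).
F(2) = - \frac{441 \cos{\left(11 \right)}}{4}; F(1) = - \frac{81 \cos{\left(\frac{7}{4} \right)}}{4}.
Integral = F(2) - F(1) = \frac{81 \cos{\left(\frac{7}{4} \right)}}{4} - \frac{441 \cos{\left(11 \right)}}{4}.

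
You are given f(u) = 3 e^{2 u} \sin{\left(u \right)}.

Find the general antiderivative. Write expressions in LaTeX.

F(u) = \frac{6 e^{2 u} \sin{\left(u \right)}}{5} - \frac{3 e^{2 u} \cos{\left(u \right)}}{5} + C

A candidate is checked by its d/du: the result must match f(u).
Check: d/du[\frac{6 e^{2 u} \sin{\left(u \right)}}{5} - \frac{3 e^{2 u} \cos{\left(u \right)}}{5}] = 3 e^{2 u} \sin{\left(u \right)} = f(u).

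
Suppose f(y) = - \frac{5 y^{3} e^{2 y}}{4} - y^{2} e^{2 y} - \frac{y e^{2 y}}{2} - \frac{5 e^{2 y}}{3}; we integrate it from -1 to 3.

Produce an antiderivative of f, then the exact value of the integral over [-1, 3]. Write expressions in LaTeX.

Antiderivative: F(y) = - \frac{5 y^{3} e^{2 y}}{8} + \frac{7 y^{2} e^{2 y}}{16} - \frac{11 y e^{2 y}}{16} - \frac{47 e^{2 y}}{96}; value = - \frac{1487 e^{6}}{96} - \frac{121}{96 e^{2}}

f has the shape u'v + uv' for u = - \frac{5 y^{3}}{8} + \frac{7 y^{2}}{16} - \frac{11 y}{16} - \frac{47}{96} and v = e^{2 y} — it is the derivative of the product u*v.
F(y) = - \frac{5 y^{3} e^{2 y}}{8} + \frac{7 y^{2} e^{2 y}}{16} - \frac{11 y e^{2 y}}{16} - \frac{47 e^{2 y}}{96} is an antiderivative of f.
Check: d/dy[- \frac{5 y^{3} e^{2 y}}{8} + \frac{7 y^{2} e^{2 y}}{16} - \frac{11 y e^{2 y}}{16} - \frac{47 e^{2 y}}{96}] = - \frac{5 y^{3} e^{2 y}}{4} - y^{2} e^{2 y} - \frac{y e^{2 y}}{2} - \frac{5 e^{2 y}}{3} = f(y).
F(3) = - \frac{1487 e^{6}}{96}; F(-1) = \frac{121}{96 e^{2}}.
Integral = F(3) - F(-1) = - \frac{1487 e^{6}}{96} - \frac{121}{96 e^{2}}.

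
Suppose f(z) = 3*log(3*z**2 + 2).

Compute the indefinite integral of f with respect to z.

A candidate is checked by its d/dz: the result must match f(z).
Check: d/dz[3*z*log(3*z**2 + 2) - 6*z + 2*sqrt(6)*atan(sqrt(6)*z/2)] = 3*log(3*z**2 + 2) = f(z).

F(z) = 3*z*log(3*z**2 + 2) - 6*z + 2*sqrt(6)*atan(sqrt(6)*z/2) + C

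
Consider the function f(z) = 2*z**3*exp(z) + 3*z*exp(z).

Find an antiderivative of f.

f has the shape u'v + uv' for u = 2*z**3 - 6*z**2 + 15*z - 15 and v = exp(z) — it is the derivative of the product u*v.
Check: d/dz[2*z**3*exp(z) - 6*z**2*exp(z) + 15*z*exp(z) - 15*exp(z)] = 2*z**3*exp(z) + 3*z*exp(z) = f(z).

An antiderivative is F(z) = 2*z**3*exp(z) - 6*z**2*exp(z) + 15*z*exp(z) - 15*exp(z).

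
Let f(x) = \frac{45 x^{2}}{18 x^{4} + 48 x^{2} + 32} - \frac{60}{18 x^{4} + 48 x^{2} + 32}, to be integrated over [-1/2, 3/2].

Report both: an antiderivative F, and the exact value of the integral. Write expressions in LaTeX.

Recognize the product-rule pattern: f = u'v + uv' with u = - \frac{5 x}{4}, v = \frac{1}{\frac{x^{2}}{2} + \frac{2}{3}}, so integration by parts undoes it.
F(x) = - \frac{15 x}{2 \left(3 x^{2} + 4\right)} is an antiderivative of f.
Check: d/dx[- \frac{15 x}{2 \left(3 x^{2} + 4\right)}] = \frac{45 x^{2} - 60}{18 x^{4} + 48 x^{2} + 32}, which equals f(x).
F(3/2) = - \frac{45}{43}; F(-1/2) = \frac{15}{19}.
Integral = F(3/2) - F(-1/2) = - \frac{1500}{817}.

Antiderivative: F(x) = - \frac{15 x}{2 \left(3 x^{2} + 4\right)}; value = - \frac{1500}{817}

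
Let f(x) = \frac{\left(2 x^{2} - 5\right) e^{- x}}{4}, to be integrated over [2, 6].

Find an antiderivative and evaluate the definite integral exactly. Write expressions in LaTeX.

f has the shape u'v + uv' for u = - \frac{x^{2}}{2} - x + \frac{1}{4} and v = e^{- x} — it is the derivative of the product u*v.
F(x) = \frac{\left(- 2 x^{2} - 4 x + 1\right) e^{- x}}{4} is an antiderivative of f.
Check: d/dx[\frac{\left(- 2 x^{2} - 4 x + 1\right) e^{- x}}{4}] = \frac{\left(2 x^{2} - 5\right) e^{- x}}{4} = f(x).
F(6) = - \frac{95}{4 e^{6}}; F(2) = - \frac{15}{4 e^{2}}.
Integral = F(6) - F(2) = - \frac{95}{4 e^{6}} + \frac{15}{4 e^{2}}.

Antiderivative: F(x) = \frac{\left(- 2 x^{2} - 4 x + 1\right) e^{- x}}{4}; value = - \frac{95}{4 e^{6}} + \frac{15}{4 e^{2}}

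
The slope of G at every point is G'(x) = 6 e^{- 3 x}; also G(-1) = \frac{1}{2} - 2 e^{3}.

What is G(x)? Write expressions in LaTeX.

A first test for any G(x): its x-derivative must equal the given G'(x).
A general antiderivative is - 2 e^{- 3 x} + C.
The condition gives C = \frac{1}{2} - 2 e^{3} - (- 2 e^{3}) = \frac{1}{2}.
So G(x) = \frac{\left(e^{3 x} - 4\right) e^{- 3 x}}{2}.
Check: d/dx[\frac{\left(e^{3 x} - 4\right) e^{- 3 x}}{2}] = 6 e^{- 3 x} = G'(x).

G(x) = \frac{\left(e^{3 x} - 4\right) e^{- 3 x}}{2}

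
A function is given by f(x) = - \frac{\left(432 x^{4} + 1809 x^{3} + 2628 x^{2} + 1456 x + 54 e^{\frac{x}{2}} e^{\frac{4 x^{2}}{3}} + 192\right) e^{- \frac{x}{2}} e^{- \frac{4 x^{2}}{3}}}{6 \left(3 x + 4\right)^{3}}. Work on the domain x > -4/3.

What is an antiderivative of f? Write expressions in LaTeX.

Recover f(x) by differentiating a candidate F(x); any mismatch rules it out.
Check: d/dx[e^{- \frac{4 x^{2}}{3} - \frac{x}{2}} + \frac{3}{2 \left(3 x + 4\right)^{2}}] = \frac{- 432 x^{4} - 1809 x^{3} - 2628 x^{2} - 1456 x - 54 e^{\frac{x}{2}} e^{\frac{4 x^{2}}{3}} - 192}{162 x^{3} e^{\frac{x}{2}} e^{\frac{4 x^{2}}{3}} + 648 x^{2} e^{\frac{x}{2}} e^{\frac{4 x^{2}}{3}} + 864 x e^{\frac{x}{2}} e^{\frac{4 x^{2}}{3}} + 384 e^{\frac{x}{2}} e^{\frac{4 x^{2}}{3}}}, which equals f(x).

An antiderivative is F(x) = e^{- \frac{4 x^{2}}{3} - \frac{x}{2}} + \frac{3}{2 \left(3 x + 4\right)^{2}}.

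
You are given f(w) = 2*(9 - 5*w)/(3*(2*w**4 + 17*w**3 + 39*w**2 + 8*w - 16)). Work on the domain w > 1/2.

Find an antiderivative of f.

An antiderivative is F(w) = 2*(26*(w + 4)*log(w - 1/2) - 126*(w + 4)*log(w + 1) + 100*(w + 4)*log(w + 4) - 261)/(729*(w + 4)).

The denominator factors as 3*(w + 1)*(w + 4)**2*(2*w - 1); partial fractions split f into directly integrable pieces: 104/(729*(2*w - 1)) + 200/(729*(w + 4)) + 58/(81*(w + 4)**2) - 28/(81*(w + 1)).
Check: d/dw[2*(26*(w + 4)*log(w - 1/2) - 126*(w + 4)*log(w + 1) + 100*(w + 4)*log(w + 4) - 261)/(729*(w + 4))] = (18 - 10*w)/(6*w**4 + 51*w**3 + 117*w**2 + 24*w - 48), which equals f(w).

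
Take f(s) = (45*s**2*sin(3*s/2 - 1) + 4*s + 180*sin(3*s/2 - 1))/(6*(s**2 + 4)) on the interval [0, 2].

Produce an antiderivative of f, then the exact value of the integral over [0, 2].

Recover f(s) by differentiating a candidate F(s); any mismatch rules it out.
F(s) = log(s**2/2 + 2)/3 - 5*cos(3*s/2 - 1) is an antiderivative of f.
Check: d/ds[log(s**2/2 + 2)/3 - 5*cos(3*s/2 - 1)] = (45*s**2*sin(3*s/2 - 1) + 4*s + 180*sin(3*s/2 - 1))/(6*s**2 + 24), which equals f(s).
F(2) = log(4)/3 - 5*cos(2); F(0) = -5*cos(1) + log(2)/3.
Integral = F(2) - F(0) = -log(2)/3 + log(4)/3 - 5*cos(2) + 5*cos(1).

Antiderivative: F(s) = log(s**2/2 + 2)/3 - 5*cos(3*s/2 - 1); value = -log(2)/3 + log(4)/3 - 5*cos(2) + 5*cos(1)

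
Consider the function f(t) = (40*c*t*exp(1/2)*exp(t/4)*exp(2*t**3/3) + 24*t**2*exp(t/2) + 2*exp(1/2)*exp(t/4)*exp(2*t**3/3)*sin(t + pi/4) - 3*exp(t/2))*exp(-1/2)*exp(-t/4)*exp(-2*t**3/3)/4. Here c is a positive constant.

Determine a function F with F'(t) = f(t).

Since d/dt undoes antidifferentiation here, F'(t) = f(t) is required of F(t).
Check: d/dt[(10*c*t**2 - 6*exp(-1/2)*exp(t/4)*exp(-2*t**3/3) - cos(t + pi/4))/2] = (40*c*t*exp(1/2)*exp(2*t**3/3) + 24*t**2*exp(t/4) - 3*exp(t/4) + 2*exp(1/2)*exp(2*t**3/3)*sin(t + pi/4))*exp(-1/2)*exp(-2*t**3/3)/4, which equals f(t).

An antiderivative is F(t) = (10*c*t**2 - 6*exp(-1/2)*exp(t/4)*exp(-2*t**3/3) - cos(t + pi/4))/2.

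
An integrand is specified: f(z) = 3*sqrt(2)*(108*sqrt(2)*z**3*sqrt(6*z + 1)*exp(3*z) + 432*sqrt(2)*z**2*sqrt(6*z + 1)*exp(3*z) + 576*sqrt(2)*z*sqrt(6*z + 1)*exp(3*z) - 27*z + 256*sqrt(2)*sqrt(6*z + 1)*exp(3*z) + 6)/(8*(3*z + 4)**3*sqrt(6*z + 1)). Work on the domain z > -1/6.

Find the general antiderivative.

F(z) = 3*sqrt(3*z + 1/2)/(36*z**2 + 96*z + 64) + exp(3*z) + C

Check any antiderivative F(z) by computing F'(z) and comparing it with f(z).
Check: d/dz[3*sqrt(3*z + 1/2)/(36*z**2 + 96*z + 64) + exp(3*z)] = (324*sqrt(2)*z**3*sqrt(6*z + 1)*exp(3*z) + 1296*sqrt(2)*z**2*sqrt(6*z + 1)*exp(3*z) + 1728*sqrt(2)*z*sqrt(6*z + 1)*exp(3*z) - 81*z + 768*sqrt(2)*sqrt(6*z + 1)*exp(3*z) + 18)/(108*sqrt(2)*z**3*sqrt(6*z + 1) + 432*sqrt(2)*z**2*sqrt(6*z + 1) + 576*sqrt(2)*z*sqrt(6*z + 1) + 256*sqrt(2)*sqrt(6*z + 1)), which equals f(z).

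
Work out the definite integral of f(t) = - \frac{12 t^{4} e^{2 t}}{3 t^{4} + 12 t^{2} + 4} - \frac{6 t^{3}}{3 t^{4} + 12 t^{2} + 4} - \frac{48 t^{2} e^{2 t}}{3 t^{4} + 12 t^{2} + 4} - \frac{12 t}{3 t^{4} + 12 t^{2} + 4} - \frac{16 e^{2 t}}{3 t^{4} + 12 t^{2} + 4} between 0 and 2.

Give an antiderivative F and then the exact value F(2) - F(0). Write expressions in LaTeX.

The integrand splits into summands that can be handled one at a time.
F(t) = - 2 e^{2 t} - \frac{\log{\left(\frac{t^{4}}{2} + 2 t^{2} + \frac{2}{3} \right)}}{2} is an antiderivative of f.
Check: d/dt[- 2 e^{2 t} - \frac{\log{\left(\frac{t^{4}}{2} + 2 t^{2} + \frac{2}{3} \right)}}{2}] = \frac{- 12 t^{4} e^{2 t} - 6 t^{3} - 48 t^{2} e^{2 t} - 12 t - 16 e^{2 t}}{3 t^{4} + 12 t^{2} + 4}, which equals f(t).
F(2) = - 2 e^{4} - \frac{\log{\left(\frac{50}{3} \right)}}{2}; F(0) = -2 - \frac{\log{\left(\frac{2}{3} \right)}}{2}.
Integral = F(2) - F(0) = - 2 e^{4} - \frac{\log{\left(\frac{50}{3} \right)}}{2} + \frac{\log{\left(\frac{2}{3} \right)}}{2} + 2.

Antiderivative: F(t) = - 2 e^{2 t} - \frac{\log{\left(\frac{t^{4}}{2} + 2 t^{2} + \frac{2}{3} \right)}}{2}; value = - 2 e^{4} - \frac{\log{\left(\frac{50}{3} \right)}}{2} + \frac{\log{\left(\frac{2}{3} \right)}}{2} + 2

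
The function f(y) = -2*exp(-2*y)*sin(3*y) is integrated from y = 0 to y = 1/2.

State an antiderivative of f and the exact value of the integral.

Any candidate F(y) must reproduce f(y) exactly when differentiated.
F(y) = 4*exp(-2*y)*sin(3*y)/13 + 6*exp(-2*y)*cos(3*y)/13 is an antiderivative of f.
Check: d/dy[4*exp(-2*y)*sin(3*y)/13 + 6*exp(-2*y)*cos(3*y)/13] = -2*exp(-2*y)*sin(3*y) = f(y).
F(1/2) = 6*exp(-1)*cos(3/2)/13 + 4*exp(-1)*sin(3/2)/13; F(0) = 6/13.
Integral = F(1/2) - F(0) = -6/13 + 6*exp(-1)*cos(3/2)/13 + 4*exp(-1)*sin(3/2)/13.

Antiderivative: F(y) = 4*exp(-2*y)*sin(3*y)/13 + 6*exp(-2*y)*cos(3*y)/13; value = -6/13 + 6*exp(-1)*cos(3/2)/13 + 4*exp(-1)*sin(3/2)/13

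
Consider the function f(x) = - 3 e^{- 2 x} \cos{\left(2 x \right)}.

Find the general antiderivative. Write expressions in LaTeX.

An antiderivative F(x) passes only if d/dx[F] lands on f(x) exactly.
Check: d/dx[- \frac{3 e^{- 2 x} \sin{\left(2 x \right)}}{4} + \frac{3 e^{- 2 x} \cos{\left(2 x \right)}}{4}] = - 3 e^{- 2 x} \cos{\left(2 x \right)} = f(x).

F(x) = - \frac{3 e^{- 2 x} \sin{\left(2 x \right)}}{4} + \frac{3 e^{- 2 x} \cos{\left(2 x \right)}}{4} + C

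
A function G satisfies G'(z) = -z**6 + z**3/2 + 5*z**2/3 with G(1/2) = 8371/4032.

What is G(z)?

Integrate term by term and add the pieces.
A general antiderivative is -z**7/7 + z**4/8 + 5*z**3/9 + C.
The condition gives C = 8371/4032 - (307/4032) = 2.
So G(z) = -(72*z**7 - 63*z**4 - 280*z**3 - 1008)/504.
Check: d/dz[-(72*z**7 - 63*z**4 - 280*z**3 - 1008)/504] = -z**6 + z**3/2 + 5*z**2/3 = G'(z).

G(z) = -(72*z**7 - 63*z**4 - 280*z**3 - 1008)/504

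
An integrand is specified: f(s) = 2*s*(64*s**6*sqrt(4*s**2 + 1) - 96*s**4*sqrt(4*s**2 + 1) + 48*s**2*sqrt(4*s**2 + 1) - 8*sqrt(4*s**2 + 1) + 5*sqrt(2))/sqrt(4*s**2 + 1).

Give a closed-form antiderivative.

Whatever form F(s) takes, F'(s) = f(s) is non-negotiable.
Check: d/ds[(2*(2*s**2 - 1)**4 + 5*sqrt(2)*sqrt(4*s**2 + 1))/2] = (128*s**7*sqrt(4*s**2 + 1) - 192*s**5*sqrt(4*s**2 + 1) + 96*s**3*sqrt(4*s**2 + 1) - 16*s*sqrt(4*s**2 + 1) + 10*sqrt(2)*s)/sqrt(4*s**2 + 1), which equals f(s).

An antiderivative is F(s) = (2*(2*s**2 - 1)**4 + 5*sqrt(2)*sqrt(4*s**2 + 1))/2.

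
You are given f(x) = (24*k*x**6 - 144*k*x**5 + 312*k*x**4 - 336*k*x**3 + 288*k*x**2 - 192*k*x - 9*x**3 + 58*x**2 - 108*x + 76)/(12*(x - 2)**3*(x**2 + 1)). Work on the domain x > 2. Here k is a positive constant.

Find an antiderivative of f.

Whatever form F(x) takes, F'(x) = f(x) is non-negotiable.
Check: d/dx[(12*k*x**4 - 48*k*x**3 + 48*k*x**2 - 9*x**2*atan(x) + 36*x*atan(x) - 36*atan(x) - 2)/(12*(x - 2)**2)] = (24*k*x**6 - 144*k*x**5 + 312*k*x**4 - 336*k*x**3 + 288*k*x**2 - 192*k*x - 9*x**3 + 58*x**2 - 108*x + 76)/(12*x**5 - 72*x**4 + 156*x**3 - 168*x**2 + 144*x - 96), which equals f(x).

An antiderivative is F(x) = (12*k*x**4 - 48*k*x**3 + 48*k*x**2 - 9*x**2*atan(x) + 36*x*atan(x) - 36*atan(x) - 2)/(12*(x - 2)**2).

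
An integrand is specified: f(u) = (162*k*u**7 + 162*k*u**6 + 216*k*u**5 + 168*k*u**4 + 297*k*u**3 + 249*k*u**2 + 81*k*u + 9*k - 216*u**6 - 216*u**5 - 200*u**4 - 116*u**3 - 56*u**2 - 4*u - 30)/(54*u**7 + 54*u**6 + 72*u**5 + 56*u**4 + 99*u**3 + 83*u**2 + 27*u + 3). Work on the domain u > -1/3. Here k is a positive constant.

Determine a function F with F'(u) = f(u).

An antiderivative F(u) passes only if d/du[F] lands on f(u) exactly.
Check: d/du[3*k*u - log(2*u**4 + 2*u**2 + 3) + 5/(27*u**2 + 18*u + 3)] = (162*k*u**7 + 162*k*u**6 + 216*k*u**5 + 168*k*u**4 + 297*k*u**3 + 249*k*u**2 + 81*k*u + 9*k - 216*u**6 - 216*u**5 - 200*u**4 - 116*u**3 - 56*u**2 - 4*u - 30)/(54*u**7 + 54*u**6 + 72*u**5 + 56*u**4 + 99*u**3 + 83*u**2 + 27*u + 3) = f(u).

An antiderivative is F(u) = 3*k*u - log(2*u**4 + 2*u**2 + 3) + 5/(27*u**2 + 18*u + 3).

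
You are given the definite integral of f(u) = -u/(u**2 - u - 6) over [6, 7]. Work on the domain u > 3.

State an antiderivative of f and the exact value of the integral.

The denominator factors as (u - 3)*(u + 2); partial fractions split f into directly integrable pieces: -2/(5*(u + 2)) - 3/(5*(u - 3)).
F(u) = -3*log(u - 3)/5 - 2*log(u + 2)/5 is an antiderivative of f.
Check: d/du[-3*log(u - 3)/5 - 2*log(u + 2)/5] = -u/(u**2 - u - 6) = f(u).
F(7) = -2*log(9)/5 - 3*log(4)/5; F(6) = -2*log(8)/5 - 3*log(3)/5.
Integral = F(7) - F(6) = -2*log(9)/5 - 3*log(4)/5 + 3*log(3)/5 + 2*log(8)/5.

Antiderivative: F(u) = -3*log(u - 3)/5 - 2*log(u + 2)/5; value = -2*log(9)/5 - 3*log(4)/5 + 3*log(3)/5 + 2*log(8)/5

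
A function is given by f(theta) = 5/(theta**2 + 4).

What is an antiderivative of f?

An antiderivative is F(theta) = 5*atan(theta/2)/2.

Whatever form F(theta) takes, F'(theta) = f(theta) is non-negotiable.
Check: d/dtheta[5*atan(theta/2)/2] = 5/(theta**2 + 4) = f(theta).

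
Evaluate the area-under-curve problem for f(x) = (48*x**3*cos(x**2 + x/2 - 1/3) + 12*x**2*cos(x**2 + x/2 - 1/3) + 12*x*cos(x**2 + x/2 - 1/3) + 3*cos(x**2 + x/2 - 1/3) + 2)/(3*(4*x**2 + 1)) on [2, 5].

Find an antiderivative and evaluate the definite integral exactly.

Antiderivative: F(x) = 2*sin(x**2 + x/2 - 1/3) + atan(2*x)/3; value = -atan(4)/3 + atan(10)/3 + 2*sin(163/6) - 2*sin(14/3)

A candidate is checked by its d/dx: the result must match f(x).
F(x) = 2*sin(x**2 + x/2 - 1/3) + atan(2*x)/3 is an antiderivative of f.
Check: d/dx[2*sin(x**2 + x/2 - 1/3) + atan(2*x)/3] = (48*x**3*cos(x**2 + x/2 - 1/3) + 12*x**2*cos(x**2 + x/2 - 1/3) + 12*x*cos(x**2 + x/2 - 1/3) + 3*cos(x**2 + x/2 - 1/3) + 2)/(12*x**2 + 3), which equals f(x).
F(5) = atan(10)/3 + 2*sin(163/6); F(2) = 2*sin(14/3) + atan(4)/3.
Integral = F(5) - F(2) = -atan(4)/3 + atan(10)/3 + 2*sin(163/6) - 2*sin(14/3).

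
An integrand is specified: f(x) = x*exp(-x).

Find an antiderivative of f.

f has the shape u'v + uv' for u = -x - 1 and v = exp(-x) — it is the derivative of the product u*v.
Check: d/dx[-(x + 1)*exp(-x)] = x*exp(-x) = f(x).

An antiderivative is F(x) = -(x + 1)*exp(-x).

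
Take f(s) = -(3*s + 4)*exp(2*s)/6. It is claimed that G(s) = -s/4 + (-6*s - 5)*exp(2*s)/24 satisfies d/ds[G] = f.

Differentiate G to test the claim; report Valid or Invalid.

Invalid: d/ds[G] - f = -1/4, which is not 0.

d/ds[G] = -s*exp(2*s)/2 - 2*exp(2*s)/3 - 1/4
d/ds[G] - f(s) = -1/4 != 0.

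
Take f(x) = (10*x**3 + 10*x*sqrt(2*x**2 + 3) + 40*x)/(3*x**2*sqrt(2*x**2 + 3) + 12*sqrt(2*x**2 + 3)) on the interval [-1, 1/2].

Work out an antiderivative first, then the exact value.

Antiderivative: F(x) = 5*sqrt(2*x**2 + 3)/3 + 5*log(x**2/2 + 2)/3; value = -5*sqrt(5)/3 - 5*log(5/2)/3 + 5*log(17/8)/3 + 5*sqrt(14)/6

A first test for any F(x): its x-derivative must equal f(x) identically.
F(x) = 5*sqrt(2*x**2 + 3)/3 + 5*log(x**2/2 + 2)/3 is an antiderivative of f.
Check: d/dx[5*sqrt(2*x**2 + 3)/3 + 5*log(x**2/2 + 2)/3] = (10*x**3 + 10*x*sqrt(2*x**2 + 3) + 40*x)/(3*x**2*sqrt(2*x**2 + 3) + 12*sqrt(2*x**2 + 3)) = f(x).
F(1/2) = 5*log(17/8)/3 + 5*sqrt(14)/6; F(-1) = 5*log(5/2)/3 + 5*sqrt(5)/3.
Integral = F(1/2) - F(-1) = -5*sqrt(5)/3 - 5*log(5/2)/3 + 5*log(17/8)/3 + 5*sqrt(14)/6.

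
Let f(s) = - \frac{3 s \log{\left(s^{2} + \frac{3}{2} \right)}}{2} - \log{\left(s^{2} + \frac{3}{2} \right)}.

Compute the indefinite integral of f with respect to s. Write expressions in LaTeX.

The integrand splits into summands that can be handled one at a time.
Check: d/ds[\frac{6 s^{2} + 2 s \left(- 3 s - 4\right) \log{\left(s^{2} + \frac{3}{2} \right)} + 16 s - 9 \log{\left(s^{2} + \frac{3}{2} \right)} - 8 \sqrt{6} \operatorname{atan}{\left(\frac{\sqrt{6} s}{3} \right)}}{8}] = - \frac{3 s \log{\left(s^{2} + \frac{3}{2} \right)}}{2} - \log{\left(s^{2} + \frac{3}{2} \right)} = f(s).

F(s) = \frac{6 s^{2} + 2 s \left(- 3 s - 4\right) \log{\left(s^{2} + \frac{3}{2} \right)} + 16 s - 9 \log{\left(s^{2} + \frac{3}{2} \right)} - 8 \sqrt{6} \operatorname{atan}{\left(\frac{\sqrt{6} s}{3} \right)}}{8} + C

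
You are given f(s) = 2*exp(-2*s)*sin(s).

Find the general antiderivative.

Whatever form F(s) takes, F'(s) = f(s) is non-negotiable.
Check: d/ds[-4*exp(-2*s)*sin(s)/5 - 2*exp(-2*s)*cos(s)/5] = 2*exp(-2*s)*sin(s) = f(s).

F(s) = -4*exp(-2*s)*sin(s)/5 - 2*exp(-2*s)*cos(s)/5 + C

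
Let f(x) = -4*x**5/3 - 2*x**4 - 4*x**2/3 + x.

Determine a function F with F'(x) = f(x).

The integrand splits into summands that can be handled one at a time.
Check: d/dx[-2*x**6/9 - 2*x**5/5 - 4*x**3/9 + x**2/2] = -4*x**5/3 - 2*x**4 - 4*x**2/3 + x = f(x).

An antiderivative is F(x) = -2*x**6/9 - 2*x**5/5 - 4*x**3/9 + x**2/2.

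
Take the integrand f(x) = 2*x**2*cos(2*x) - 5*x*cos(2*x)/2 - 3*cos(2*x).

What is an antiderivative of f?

Integrate term by term and add the pieces.
Check: d/dx[(8*x**2*sin(2*x) - 10*x*sin(2*x) + 8*x*cos(2*x) - 16*sin(2*x) - 5*cos(2*x))/8] = 2*x**2*cos(2*x) - 5*x*cos(2*x)/2 - 3*cos(2*x) = f(x).

An antiderivative is F(x) = (8*x**2*sin(2*x) - 10*x*sin(2*x) + 8*x*cos(2*x) - 16*sin(2*x) - 5*cos(2*x))/8.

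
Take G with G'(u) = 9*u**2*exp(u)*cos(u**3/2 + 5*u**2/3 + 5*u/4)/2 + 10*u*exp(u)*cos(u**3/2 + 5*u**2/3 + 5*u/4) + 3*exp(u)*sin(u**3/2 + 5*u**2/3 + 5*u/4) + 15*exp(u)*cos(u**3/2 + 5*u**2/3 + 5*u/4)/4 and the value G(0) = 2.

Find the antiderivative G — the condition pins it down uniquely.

G(u) = 3*exp(u)*sin(u**3/2 + 5*u**2/3 + 5*u/4) + 2

G'(u) has the shape v'r + vr' for v = 3*exp(u) and r = sin(u**3/2 + 5*u**2/3 + 5*u/4) — it is the derivative of the product v*r.
A general antiderivative is 3*exp(u)*sin(u**3/2 + 5*u**2/3 + 5*u/4) + C.
The condition gives C = 2 - (0) = 2.
So G(u) = 3*exp(u)*sin(u**3/2 + 5*u**2/3 + 5*u/4) + 2.
Check: d/du[3*exp(u)*sin(u**3/2 + 5*u**2/3 + 5*u/4) + 2] = 9*u**2*exp(u)*cos(u**3/2 + 5*u**2/3 + 5*u/4)/2 + 10*u*exp(u)*cos(u**3/2 + 5*u**2/3 + 5*u/4) + 3*exp(u)*sin(u**3/2 + 5*u**2/3 + 5*u/4) + 15*exp(u)*cos(u**3/2 + 5*u**2/3 + 5*u/4)/4 = G'(u).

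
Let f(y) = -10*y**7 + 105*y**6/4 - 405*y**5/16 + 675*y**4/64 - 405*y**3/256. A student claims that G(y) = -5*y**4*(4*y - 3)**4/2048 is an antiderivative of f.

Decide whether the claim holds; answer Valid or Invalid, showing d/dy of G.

d/dy[G] = -5*y**7 + 105*y**6/8 - 405*y**5/32 + 675*y**4/128 - 405*y**3/512
d/dy[G] - f(y) = 5*y**7 - 105*y**6/8 + 405*y**5/32 - 675*y**4/128 + 405*y**3/512 != 0.

Invalid: d/dy[G] - f = 5*y**7 - 105*y**6/8 + 405*y**5/32 - 675*y**4/128 + 405*y**3/512, which is not 0.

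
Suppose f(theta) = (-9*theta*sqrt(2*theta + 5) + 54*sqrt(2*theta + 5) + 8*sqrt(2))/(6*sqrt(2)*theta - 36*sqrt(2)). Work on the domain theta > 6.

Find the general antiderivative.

A first test for any F(theta): its theta-derivative must equal f(theta) identically.
Check: d/dtheta[-theta*sqrt(theta + 5/2) - 5*sqrt(theta + 5/2)/2 + 4*log(theta - 6)/3] = (-18*theta**2 + 63*theta + 8*sqrt(2)*sqrt(2*theta + 5) + 270)/(6*sqrt(2)*theta*sqrt(2*theta + 5) - 36*sqrt(2)*sqrt(2*theta + 5)), which equals f(theta).

F(theta) = -theta*sqrt(theta + 5/2) - 5*sqrt(theta + 5/2)/2 + 4*log(theta - 6)/3 + C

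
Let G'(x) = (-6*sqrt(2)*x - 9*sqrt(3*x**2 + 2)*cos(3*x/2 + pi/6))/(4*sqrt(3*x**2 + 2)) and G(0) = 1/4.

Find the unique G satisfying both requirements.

Differentiate the proposed G(x) back; it has to land on the given G'(x).
A general antiderivative is -sqrt(3*x**2/2 + 1) - 3*sin(3*x/2 + pi/6)/2 + C.
The condition gives C = 1/4 - (-7/4) = 2.
So G(x) = -(sqrt(2)*sqrt(3*x**2 + 2) + 3*sin(3*x/2 + pi/6) - 4)/2.
Check: d/dx[-(sqrt(2)*sqrt(3*x**2 + 2) + 3*sin(3*x/2 + pi/6) - 4)/2] = (-6*sqrt(2)*x - 9*sqrt(3*x**2 + 2)*cos(3*x/2 + pi/6))/(4*sqrt(3*x**2 + 2)) = G'(x).

G(x) = -(sqrt(2)*sqrt(3*x**2 + 2) + 3*sin(3*x/2 + pi/6) - 4)/2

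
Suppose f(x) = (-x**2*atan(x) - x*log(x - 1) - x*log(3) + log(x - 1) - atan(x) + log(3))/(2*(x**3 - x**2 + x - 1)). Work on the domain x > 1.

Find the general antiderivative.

F(x) = -log(x - 1)*atan(x)/2 - log(3)*atan(x)/2 + C

Recognize the product-rule pattern: f = u'v + uv' with u = -atan(x)/2, v = log(3*x - 3), so integration by parts undoes it.
Check: d/dx[-log(x - 1)*atan(x)/2 - log(3)*atan(x)/2] = (-x**2*atan(x) - x*log(x - 1) - x*log(3) + log(x - 1) - atan(x) + log(3))/(2*x**3 - 2*x**2 + 2*x - 2), which equals f(x).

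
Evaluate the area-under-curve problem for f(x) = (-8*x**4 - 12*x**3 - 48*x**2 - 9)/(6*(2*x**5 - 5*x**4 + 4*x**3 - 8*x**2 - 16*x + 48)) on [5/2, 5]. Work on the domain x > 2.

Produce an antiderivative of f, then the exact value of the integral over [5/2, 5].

Antiderivative: F(x) = -3613*log(x - 2)/4704 - 156*log(x + 3/2)/1225 + 183*log(x**2 + 4)/1600 - 17*atan(x/2)/600 + 425/(336*x - 672); value = -2125/1008 - 3613*log(3)/4704 - 3613*log(2)/4704 - 183*log(41/4)/1600 - 156*log(13/2)/1225 - 17*atan(5/2)/600 + 17*atan(5/4)/600 + 156*log(4)/1225 + 183*log(29)/1600

Factor the denominator (6*(x - 2)**2*(2*x + 3)*(x**2 + 4)) and decompose: f = (549*x - 136)/(2400*(x**2 + 4)) - 312/(1225*(2*x + 3)) - 3613/(4704*(x - 2)) - 425/(336*(x - 2)**2); each piece integrates to a log, atan, or power term.
F(x) = -3613*log(x - 2)/4704 - 156*log(x + 3/2)/1225 + 183*log(x**2 + 4)/1600 - 17*atan(x/2)/600 + 425/(336*x - 672) is an antiderivative of f.
Check: d/dx[-3613*log(x - 2)/4704 - 156*log(x + 3/2)/1225 + 183*log(x**2 + 4)/1600 - 17*atan(x/2)/600 + 425/(336*x - 672)] = (-8*x**4 - 12*x**3 - 48*x**2 - 9)/(12*x**5 - 30*x**4 + 24*x**3 - 48*x**2 - 96*x + 288), which equals f(x).
F(5) = -3613*log(3)/4704 - 156*log(13/2)/1225 - 17*atan(5/2)/600 + 183*log(29)/1600 + 425/1008; F(5/2) = -156*log(4)/1225 - 17*atan(5/4)/600 + 183*log(41/4)/1600 + 3613*log(2)/4704 + 425/168.
Integral = F(5) - F(5/2) = -2125/1008 - 3613*log(3)/4704 - 3613*log(2)/4704 - 183*log(41/4)/1600 - 156*log(13/2)/1225 - 17*atan(5/2)/600 + 17*atan(5/4)/600 + 156*log(4)/1225 + 183*log(29)/1600.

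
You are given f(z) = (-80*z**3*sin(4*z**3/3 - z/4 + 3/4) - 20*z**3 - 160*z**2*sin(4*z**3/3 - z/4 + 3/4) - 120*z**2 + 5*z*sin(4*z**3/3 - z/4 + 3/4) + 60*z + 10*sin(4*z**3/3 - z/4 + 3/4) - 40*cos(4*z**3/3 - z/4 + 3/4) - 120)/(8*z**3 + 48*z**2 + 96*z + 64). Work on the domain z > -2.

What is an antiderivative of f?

An antiderivative is F(z) = (-5*z**3 - 15*z + 5*cos(4*z**3/3 - z/4 + 3/4))/(2*z**2 + 8*z + 8).

Recognize the product-rule pattern: f = u'v + uv' with u = -5/(2*(z + 2)**2), v = z**3 + 3*z - cos(4*z**3/3 - z/4 + 3/4), so integration by parts undoes it.
Check: d/dz[(-5*z**3 - 15*z + 5*cos(4*z**3/3 - z/4 + 3/4))/(2*z**2 + 8*z + 8)] = (-80*z**3*sin(4*z**3/3 - z/4 + 3/4) - 20*z**3 - 160*z**2*sin(4*z**3/3 - z/4 + 3/4) - 120*z**2 + 5*z*sin(4*z**3/3 - z/4 + 3/4) + 60*z + 10*sin(4*z**3/3 - z/4 + 3/4) - 40*cos(4*z**3/3 - z/4 + 3/4) - 120)/(8*z**3 + 48*z**2 + 96*z + 64) = f(z).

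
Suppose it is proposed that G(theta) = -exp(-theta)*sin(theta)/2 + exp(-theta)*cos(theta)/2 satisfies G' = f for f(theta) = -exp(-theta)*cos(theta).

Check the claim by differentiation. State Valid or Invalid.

Valid. The derivative of G reproduces f.

d/dtheta[G] = -exp(-theta)*cos(theta)
This equals f(theta) exactly, so the claim holds.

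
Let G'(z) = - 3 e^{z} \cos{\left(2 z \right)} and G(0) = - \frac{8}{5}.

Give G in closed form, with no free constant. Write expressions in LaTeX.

G(z) = - \frac{6 e^{z} \sin{\left(2 z \right)}}{5} - \frac{3 e^{z} \cos{\left(2 z \right)}}{5} - 1

Check a candidate G(z) by differentiating: d/dz[G] must match the given G'(z).
A general antiderivative is - \frac{6 e^{z} \sin{\left(2 z \right)}}{5} - \frac{3 e^{z} \cos{\left(2 z \right)}}{5} + C.
The condition gives C = - \frac{8}{5} - (- \frac{3}{5}) = -1.
So G(z) = - \frac{6 e^{z} \sin{\left(2 z \right)}}{5} - \frac{3 e^{z} \cos{\left(2 z \right)}}{5} - 1.
Check: d/dz[- \frac{6 e^{z} \sin{\left(2 z \right)}}{5} - \frac{3 e^{z} \cos{\left(2 z \right)}}{5} - 1] = - 3 e^{z} \cos{\left(2 z \right)} = G'(z).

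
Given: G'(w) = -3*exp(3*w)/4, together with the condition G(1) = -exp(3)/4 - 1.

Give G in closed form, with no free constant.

G(w) = -exp(3*w)/4 - 1

A candidate passes only if d/dw[G] lands on the given G'(w) exactly.
A general antiderivative is -exp(3*w)/4 + C.
The condition gives C = -exp(3)/4 - 1 - (-exp(3)/4) = -1.
So G(w) = -exp(3*w)/4 - 1.
Check: d/dw[-exp(3*w)/4 - 1] = -3*exp(3*w)/4 = G'(w).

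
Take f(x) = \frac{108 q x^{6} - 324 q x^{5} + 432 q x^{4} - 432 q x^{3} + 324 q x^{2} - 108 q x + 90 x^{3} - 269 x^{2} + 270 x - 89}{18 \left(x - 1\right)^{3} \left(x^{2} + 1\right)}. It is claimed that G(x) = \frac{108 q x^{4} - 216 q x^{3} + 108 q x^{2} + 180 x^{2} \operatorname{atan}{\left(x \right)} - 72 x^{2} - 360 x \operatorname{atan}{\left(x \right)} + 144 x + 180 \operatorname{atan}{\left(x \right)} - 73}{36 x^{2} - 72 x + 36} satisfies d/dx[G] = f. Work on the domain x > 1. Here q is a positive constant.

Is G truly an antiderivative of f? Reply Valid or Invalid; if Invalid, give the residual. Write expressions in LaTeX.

d/dx[G] = \frac{108 q x^{6} - 324 q x^{5} + 432 q x^{4} - 432 q x^{3} + 324 q x^{2} - 108 q x + 90 x^{3} - 269 x^{2} + 270 x - 89}{18 x^{5} - 54 x^{4} + 72 x^{3} - 72 x^{2} + 54 x - 18}
This equals f(x) exactly, so the claim holds.

Valid: G'(x) = f(x).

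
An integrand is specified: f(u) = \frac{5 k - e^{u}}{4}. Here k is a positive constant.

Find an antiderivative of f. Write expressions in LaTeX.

An antiderivative is F(u) = \frac{5 k u}{4} - \frac{e^{u}}{4}.

An antiderivative F(u) passes only if d/du[F] lands on f(u) exactly.
Check: d/du[\frac{5 k u}{4} - \frac{e^{u}}{4}] = \frac{5 k}{4} - \frac{e^{u}}{4}, which equals f(u).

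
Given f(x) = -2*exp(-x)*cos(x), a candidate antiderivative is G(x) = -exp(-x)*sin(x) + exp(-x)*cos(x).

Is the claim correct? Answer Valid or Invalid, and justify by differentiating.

d/dx[G] = -2*exp(-x)*cos(x)
This equals f(x) exactly, so the claim holds.

Valid: G'(x) = f(x).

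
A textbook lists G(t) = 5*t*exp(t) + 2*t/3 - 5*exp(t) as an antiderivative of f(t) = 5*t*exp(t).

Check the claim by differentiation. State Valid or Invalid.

d/dt[G] = 5*t*exp(t) + 2/3
d/dt[G] - f(t) = 2/3 != 0.

Invalid: d/dt[G] - f = 2/3, which is not 0.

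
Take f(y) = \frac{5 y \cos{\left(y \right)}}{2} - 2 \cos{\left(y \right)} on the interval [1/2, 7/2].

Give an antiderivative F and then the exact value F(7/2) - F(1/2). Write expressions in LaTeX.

The integrand splits into summands that can be handled one at a time.
F(y) = \frac{5 y \sin{\left(y \right)} - 4 \sin{\left(y \right)} + 5 \cos{\left(y \right)}}{2} is an antiderivative of f.
Check: d/dy[\frac{5 y \sin{\left(y \right)} - 4 \sin{\left(y \right)} + 5 \cos{\left(y \right)}}{2}] = \frac{5 y \cos{\left(y \right)}}{2} - 2 \cos{\left(y \right)} = f(y).
F(7/2) = \frac{27 \sin{\left(\frac{7}{2} \right)}}{4} + \frac{5 \cos{\left(\frac{7}{2} \right)}}{2}; F(1/2) = - \frac{3 \sin{\left(\frac{1}{2} \right)}}{4} + \frac{5 \cos{\left(\frac{1}{2} \right)}}{2}.
Integral = F(7/2) - F(1/2) = \frac{27 \sin{\left(\frac{7}{2} \right)}}{4} + \frac{5 \cos{\left(\frac{7}{2} \right)}}{2} - \frac{5 \cos{\left(\frac{1}{2} \right)}}{2} + \frac{3 \sin{\left(\frac{1}{2} \right)}}{4}.

Antiderivative: F(y) = \frac{5 y \sin{\left(y \right)} - 4 \sin{\left(y \right)} + 5 \cos{\left(y \right)}}{2}; value = \frac{27 \sin{\left(\frac{7}{2} \right)}}{4} + \frac{5 \cos{\left(\frac{7}{2} \right)}}{2} - \frac{5 \cos{\left(\frac{1}{2} \right)}}{2} + \frac{3 \sin{\left(\frac{1}{2} \right)}}{4}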